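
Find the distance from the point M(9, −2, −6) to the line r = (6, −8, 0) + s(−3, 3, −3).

3√6

Direction vector d = (−3, 3, −3).
AP = (3, 6, −6), and AP × d = (0, 27, 27).
|AP × d|² = 1458 and |d|² = 27, so the distance is √(1458/27) = √54 = 3√6.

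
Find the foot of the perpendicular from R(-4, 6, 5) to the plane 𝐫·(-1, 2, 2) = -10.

(0, -2, -3)

The perpendicular from R has direction n = (-1, 2, 2): r = (-4, 6, 5) + t(-1, 2, 2).
Substitute into the plane: n·(R + tn) = -10 gives 26 + 9t = -10, so t = -4.
Foot = (-4, 6, 5) + (-4)·(-1, 2, 2) = (0, -2, -3).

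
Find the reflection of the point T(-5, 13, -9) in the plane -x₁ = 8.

(-11, 13, -9)

With n = (-1, 0, 0), the signed offset is (n·T − 8)/|n|² = -3/1 = -3.
T' = T − 2t·n = (-5, 13, -9) − (-6)·(-1, 0, 0) = (-11, 13, -9).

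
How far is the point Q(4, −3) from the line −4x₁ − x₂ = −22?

d = |(-4)·4 + (-1)·(-3) − (-22)| / √(16 + 1) = |9|/√17 = 9√17/17.

9√17/17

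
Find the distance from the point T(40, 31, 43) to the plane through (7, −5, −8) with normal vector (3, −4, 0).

9

The plane has equation n·(r − (7, −5, −8)) = 0, i.e. n·r = 41.
n = (3, −4, 0); n·P − 41 = -45; |n| = 5; distance = 45/5 = 9.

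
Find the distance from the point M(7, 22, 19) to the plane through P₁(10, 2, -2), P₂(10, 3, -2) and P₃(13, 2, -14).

P₁P₂ = (0, 1, 0) and P₁P₃ = (3, 0, -12), so a normal is n = P₁P₂ × P₁P₃ = (-12, 0, -3).
Then n·(7, 22, 19) - (-114) = -27.
|n| = √(144 + 0 + 9) = 3√17, so the distance is |-27|/(3√17) = 9√17/17.

9√17/17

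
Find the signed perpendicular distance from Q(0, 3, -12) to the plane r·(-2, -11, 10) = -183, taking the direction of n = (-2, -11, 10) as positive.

n·Q − (-183) = 30.
|n| = 15, so the signed distance is 30/15 = 2.

2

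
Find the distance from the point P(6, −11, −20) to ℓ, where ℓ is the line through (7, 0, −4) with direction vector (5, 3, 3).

√206

Direction vector d = (5, 3, 3).
AP = (−1, −11, −16), and AP × d = (15, −77, 52).
|AP × d|² = 8858 and |d|² = 43, so the distance is √(8858/43) = √206.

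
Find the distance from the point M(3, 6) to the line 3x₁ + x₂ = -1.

16/√10

The normal to the line is n = (3, 1) with |n| = √10.
|n·M − (-1)| = |15 − (-1)| = 16, so the distance is 16/√10 = 8√10/5.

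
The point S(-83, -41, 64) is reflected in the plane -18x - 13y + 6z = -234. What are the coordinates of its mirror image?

n = (-18, -13, 6), |n|² = 529, n·S − (-234) = 2645, so t = 2645/529 = 5.
Foot F = S − 5·n = (7, 24, 34); the reflection is 2F − S = (97, 89, 4).

(97, 89, 4)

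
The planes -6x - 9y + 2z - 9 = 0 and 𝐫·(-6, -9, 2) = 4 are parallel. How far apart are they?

Both planes have normal n = (-6, -9, 2), |n| = 11. Any point on the first plane is at distance |4 − 9|/|n| = 5/11 from the second.

5/11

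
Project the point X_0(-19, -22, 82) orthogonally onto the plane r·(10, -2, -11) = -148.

The perpendicular from X_0 has direction n = (10, -2, -11): r = (-19, -22, 82) + t(10, -2, -11).
Substitute into the plane: n·(X_0 + tn) = -148 gives -1048 + 225t = -148, so t = 4.
Foot = (-19, -22, 82) + 4·(10, -2, -11) = (21, -30, 38).

(21, -30, 38)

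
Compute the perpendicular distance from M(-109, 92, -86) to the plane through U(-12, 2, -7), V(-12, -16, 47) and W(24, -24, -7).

UV = (0, -18, 54) and UW = (36, -26, 0), so a normal is n = UV × UW = (1404, 1944, 648).
d = |1404·(-109) + 1944·92 + 648·(-86) − (-17496)| / √(1971216 + 3779136 + 419904) = |-12420| / 2484 = 5.

5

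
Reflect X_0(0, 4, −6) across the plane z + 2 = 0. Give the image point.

(0, 4, 2)

n = (0, 0, 1), |n|² = 1, n·X_0 − (-2) = -4, so t = -4/1 = -4.
Foot F = X_0 − (-4)·n = (0, 4, −2); the reflection is 2F − X_0 = (0, 4, 2).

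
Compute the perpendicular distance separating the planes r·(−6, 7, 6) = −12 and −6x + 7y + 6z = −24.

12/11

Both planes have normal n = (−6, 7, 6), |n| = 11. Any point on the first plane is at distance |(-24) − (-12)|/|n| = 12/11 from the second.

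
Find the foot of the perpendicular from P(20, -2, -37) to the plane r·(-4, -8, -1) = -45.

(188/9, -2/9, -331/9)

n = (-4, -8, -1), |n|² = 81, and n·P − (-45) = 18.
t = 18/81 = 2/9, so the foot is P − t·n = (20, -2, -37) − (2/9)·(-4, -8, -1) = (188/9, -2/9, -331/9).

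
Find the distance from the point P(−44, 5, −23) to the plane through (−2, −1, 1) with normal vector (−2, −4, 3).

12√29/29

The plane has equation n·(r − (−2, −1, 1)) = 0, i.e. n·r = 11.
Then n·(−44, 5, −23) − 11 = −12.
|n| = √(4 + 16 + 9) = √29, so the distance is |-12|/√29 = 12/√29.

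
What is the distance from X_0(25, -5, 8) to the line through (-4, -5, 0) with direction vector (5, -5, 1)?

√446

Direction vector d = (5, -5, 1).
AP = (29, 0, 8), and AP × d = (40, 11, -145).
|AP × d|² = 22746 and |d|² = 51, so the distance is √(22746/51) = √446.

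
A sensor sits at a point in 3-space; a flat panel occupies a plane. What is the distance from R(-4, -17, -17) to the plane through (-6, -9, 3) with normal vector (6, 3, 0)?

The plane has equation n·(r − (-6, -9, 3)) = 0, i.e. n·r = -63.
Then n·(-4, -17, -17) - (-63) = -12.
|n| = √(36 + 9 + 0) = 3√5, so the distance is |-12|/(3√5) = 4/√5.

4√5/5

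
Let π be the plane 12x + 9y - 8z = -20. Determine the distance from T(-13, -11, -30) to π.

d = |12·(-13) + 9·(-11) + (-8)·(-30) − (-20)| / √(144 + 81 + 64) = |5| / 17 = 5/17.

5/17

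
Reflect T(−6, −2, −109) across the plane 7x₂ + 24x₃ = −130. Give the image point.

With n = (0, 7, 24), the signed offset is (n·T − (-130))/|n|² = -2500/625 = -4.
T' = T − 2t·n = (−6, −2, −109) − (-8)·(0, 7, 24) = (−6, 54, 83).

(-6, 54, 83)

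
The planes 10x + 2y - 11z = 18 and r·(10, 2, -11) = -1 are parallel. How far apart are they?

With common normal n = (10, 2, -11) (|n| = 15), the distance is |18 − (-1)|/|n| = 19/15.

19/15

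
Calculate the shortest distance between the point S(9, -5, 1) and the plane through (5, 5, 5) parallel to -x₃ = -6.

Parallel planes share the normal n = (0, 0, -1); since (5, 5, 5) lies on the plane, its equation is -x₃ = -5.
d = |(-1)·1 − (-5)| / √(0 + 0 + 1) = |4| / 1 = 4.

4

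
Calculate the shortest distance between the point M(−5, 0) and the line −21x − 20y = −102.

The normal to the line is n = (−21, −20) with |n| = 29.
|n·M − (-102)| = |105 − (-102)| = 207, so the distance is 207/29.

207/29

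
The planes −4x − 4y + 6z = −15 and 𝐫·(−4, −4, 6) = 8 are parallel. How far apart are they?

With common normal n = (−4, −4, 6) (|n| = 2√17), the distance is |(-15) − 8|/|n| = 23/(2√17) = 23√17/34.

23√17/34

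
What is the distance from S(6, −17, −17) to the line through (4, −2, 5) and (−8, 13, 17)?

10√2

A direction vector is d = (−12, 15, 12).
AP = (2, −15, −22), and AP × d = (150, 240, −150).
|AP × d|² = 102600 and |d|² = 513, so the distance is √(102600/513) = √200 = 10√2.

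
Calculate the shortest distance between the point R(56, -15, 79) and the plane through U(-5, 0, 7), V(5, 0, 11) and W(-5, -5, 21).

28/15

UV = (10, 0, 4) and UW = (0, -5, 14), so a normal is n = UV × UW = (20, -140, -50).
Then n·(56, -15, 79) - (-450) = -280.
|n| = √(400 + 19600 + 2500) = 150, so the distance is |-280|/150 = 28/15.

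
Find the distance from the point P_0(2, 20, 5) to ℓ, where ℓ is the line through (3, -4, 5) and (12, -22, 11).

2√34

A direction vector is d = (9, -18, 6).
AP = (-1, 24, 0), and AP × d = (144, 6, -198).
|AP × d|² = 59976 and |d|² = 441, so the distance is √(59976/441) = √136 = 2√34.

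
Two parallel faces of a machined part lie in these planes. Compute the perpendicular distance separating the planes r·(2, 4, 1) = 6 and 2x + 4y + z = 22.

With common normal n = (2, 4, 1) (|n| = √21), the distance is |6 − 22|/|n| = 16/√21 = 16√21/21.

16/√21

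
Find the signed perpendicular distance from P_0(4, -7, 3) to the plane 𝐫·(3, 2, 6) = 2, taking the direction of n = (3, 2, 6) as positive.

2

n·P_0 − 2 = 14.
|n| = 7, so the signed distance is 14/7 = 2.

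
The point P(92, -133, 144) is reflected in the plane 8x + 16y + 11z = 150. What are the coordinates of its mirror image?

n = (8, 16, 11), |n|² = 441, n·P − 150 = 42, so t = 42/441 = 2/21.
Foot F = P − (2/21)·n = (1916/21, -2825/21, 3002/21); the reflection is 2F − P = (1900/21, -2857/21, 2980/21).

(1900/21, -2857/21, 2980/21)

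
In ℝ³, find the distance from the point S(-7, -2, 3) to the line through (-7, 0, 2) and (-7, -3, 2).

1

A direction vector is d = (0, -3, 0).
AP = (0, -2, 1), and AP × d = (3, 0, 0).
|AP × d|² = 9 and |d|² = 9, so the distance is √(9/9) = √1 = 1.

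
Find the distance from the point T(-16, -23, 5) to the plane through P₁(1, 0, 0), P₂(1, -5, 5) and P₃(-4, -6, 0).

6√86/43

P₁P₂ = (0, -5, 5) and P₁P₃ = (-5, -6, 0), so a normal is n = P₁P₂ × P₁P₃ = (30, -25, -25).
d = |30·(-16) + (-25)·(-23) + (-25)·5 − 30| / √(900 + 625 + 625) = |-60| / (5√86) = 6√86/43.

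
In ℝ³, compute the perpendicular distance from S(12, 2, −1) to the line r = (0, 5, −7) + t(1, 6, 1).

3√21

Direction vector d = (1, 6, 1).
AP = (12, −3, 6); AP·d = 0, |AP|² = 189, |d|² = 38.
distance² = |AP|² − (AP·d)²/|d|² = 189 − 0/38 = 189, so the distance is 3√21.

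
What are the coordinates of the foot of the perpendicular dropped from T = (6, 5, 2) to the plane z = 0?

The perpendicular from T has direction n = (0, 0, 1): r = (6, 5, 2) + λ(0, 0, 1).
Substitute into the plane: n·(T + λn) = 0 gives 2 + 1λ = 0, so λ = -2.
Foot = (6, 5, 2) + (-2)·(0, 0, 1) = (6, 5, 0).

(6, 5, 0)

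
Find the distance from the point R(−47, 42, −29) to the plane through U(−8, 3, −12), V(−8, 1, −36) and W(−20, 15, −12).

UV = (0, −2, −24) and UW = (−12, 12, 0), so a normal is n = UV × UW = (288, 288, −24).
Then n·(−47, 42, −29) − (−1152) = 408.
|n| = √(82944 + 82944 + 576) = 408, so the distance is |408|/408 = 1.

1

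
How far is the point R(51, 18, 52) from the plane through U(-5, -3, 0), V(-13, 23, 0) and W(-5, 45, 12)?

UV = (-8, 26, 0) and UW = (0, 48, 12), so a normal is n = UV × UW = (312, 96, -384).
Then n·(51, 18, 52) - (-1848) = -480.
|n| = √(97344 + 9216 + 147456) = 504, so the distance is |-480|/504 = 20/21.

20/21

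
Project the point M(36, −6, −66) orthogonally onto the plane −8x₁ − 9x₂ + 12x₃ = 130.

(4, -42, -18)

The perpendicular from M has direction n = (−8, −9, 12): r = (36, −6, −66) + t(−8, −9, 12).
Substitute into the plane: n·(M + tn) = 130 gives -1026 + 289t = 130, so t = 4.
Foot = (36, −6, −66) + 4·(−8, −9, 12) = (4, −42, −18).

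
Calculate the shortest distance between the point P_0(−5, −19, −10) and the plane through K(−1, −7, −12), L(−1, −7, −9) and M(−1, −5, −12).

KL = (0, 0, 3) and KM = (0, 2, 0), so a normal is n = KL × KM = (−6, 0, 0).
n = (−6, 0, 0); n·P − 6 = 24; |n| = 6; distance = 24/6 = 4.

4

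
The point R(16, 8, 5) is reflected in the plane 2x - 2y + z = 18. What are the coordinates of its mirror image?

(44/3, 28/3, 13/3)

n = (2, -2, 1), |n|² = 9, n·R − 18 = 3, so t = 3/9 = 1/3.
Foot F = R − (1/3)·n = (46/3, 26/3, 14/3); the reflection is 2F − R = (44/3, 28/3, 13/3).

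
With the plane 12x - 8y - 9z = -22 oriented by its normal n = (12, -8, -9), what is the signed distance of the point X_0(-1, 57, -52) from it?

22/17

n·X_0 − (-22) = 22.
|n| = 17, so the signed distance is 22/17.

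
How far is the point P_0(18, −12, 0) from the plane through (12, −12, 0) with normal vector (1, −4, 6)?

The plane has equation n·(r − (12, −12, 0)) = 0, i.e. n·r = 60.
n = (1, −4, 6); n·P − 60 = 6; |n| = √53; distance = 6/√53 = 6√53/53.

6√53/53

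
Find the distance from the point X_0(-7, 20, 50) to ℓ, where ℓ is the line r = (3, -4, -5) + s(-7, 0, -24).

√1201

Direction vector d = (-7, 0, -24).
AP = (-10, 24, 55), and AP × d = (-576, -625, 168).
|AP × d|² = 750625 and |d|² = 625, so the distance is √(750625/625) = √1201.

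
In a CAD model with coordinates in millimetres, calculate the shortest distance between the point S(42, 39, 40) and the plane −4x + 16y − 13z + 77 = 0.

13/21

d = |(-4)·42 + 16·39 + (-13)·40 − (-77)| / √(16 + 256 + 169) = |13| / 21 = 13/21.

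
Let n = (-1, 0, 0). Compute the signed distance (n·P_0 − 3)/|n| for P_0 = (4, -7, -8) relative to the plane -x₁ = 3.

n·P_0 − 3 = -7.
|n| = 1, so the signed distance is -7/1 = -7.

-7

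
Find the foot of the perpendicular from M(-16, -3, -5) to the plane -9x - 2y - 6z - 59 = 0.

(-7, -1, 1)

n = (-9, -2, -6), |n|² = 121, and n·M − 59 = 121.
t = 121/121 = 1, so the foot is M − t·n = (-16, -3, -5) − 1·(-9, -2, -6) = (-7, -1, 1).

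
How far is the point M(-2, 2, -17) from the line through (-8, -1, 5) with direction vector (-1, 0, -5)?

√113

Direction vector d = (-1, 0, -5).
AP = (6, 3, -22); AP·d = 104, |AP|² = 529, |d|² = 26.
distance² = |AP|² − (AP·d)²/|d|² = 529 − 10816/26 = 113, so the distance is √113.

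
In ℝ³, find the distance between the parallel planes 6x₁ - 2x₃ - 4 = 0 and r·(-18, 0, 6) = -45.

Divide the second equation by -3 to match normals: 6x₁ - 2x₃ = 15.
With common normal n = (6, 0, -2) (|n| = 2√10), the distance is |4 − 15|/|n| = 11/(2√10).

11/(2√10)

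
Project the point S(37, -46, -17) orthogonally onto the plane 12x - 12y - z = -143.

(-11, 2, -13)

n = (12, -12, -1), |n|² = 289, and n·S − (-143) = 1156.
t = 1156/289 = 4, so the foot is S − t·n = (37, -46, -17) − 4·(12, -12, -1) = (-11, 2, -13).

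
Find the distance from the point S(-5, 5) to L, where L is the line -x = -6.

11

The normal to the line is n = (-1, 0) with |n| = 1.
|n·S − (-6)| = |5 − (-6)| = 11, so the distance is 11/1 = 11.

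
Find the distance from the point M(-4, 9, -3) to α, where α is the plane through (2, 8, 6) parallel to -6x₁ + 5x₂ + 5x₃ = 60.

4/√86

Parallel planes share the normal n = (-6, 5, 5); since (2, 8, 6) lies on the plane, its equation is -6x₁ + 5x₂ + 5x₃ = 58.
d = |(-6)·(-4) + 5·9 + 5·(-3) − 58| / √(36 + 25 + 25) = |-4| / √86 = 2√86/43.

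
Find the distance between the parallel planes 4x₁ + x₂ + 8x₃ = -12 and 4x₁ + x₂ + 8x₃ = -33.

7/3

With common normal n = (4, 1, 8) (|n| = 9), the distance is |(-12) − (-33)|/|n| = 21/9 = 7/3.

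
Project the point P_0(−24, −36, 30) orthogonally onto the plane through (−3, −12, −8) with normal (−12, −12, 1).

(0, -12, 28)

The perpendicular from P_0 has direction n = (−12, −12, 1): r = (−24, −36, 30) + μ(−12, −12, 1).
Substitute into the plane: n·(P_0 + μn) = 172 gives 750 + 289μ = 172, so μ = -2.
Foot = (−24, −36, 30) + (-2)·(−12, −12, 1) = (0, −12, 28).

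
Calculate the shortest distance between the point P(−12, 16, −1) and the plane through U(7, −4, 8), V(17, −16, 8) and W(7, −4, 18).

14√61/61

UV = (10, −12, 0) and UW = (0, 0, 10), so a normal is n = UV × UW = (−120, −100, 0).
Then n·(−12, 16, −1) − (−440) = 280.
|n| = √(14400 + 10000 + 0) = 20√61, so the distance is |280|/(20√61) = 14√61/61.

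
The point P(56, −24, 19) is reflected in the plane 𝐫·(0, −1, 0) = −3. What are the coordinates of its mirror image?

n = (0, −1, 0), |n|² = 1, n·P − (-3) = 27, so t = 27/1 = 27.
Foot F = P − 27·n = (56, 3, 19); the reflection is 2F − P = (56, 30, 19).

(56, 30, 19)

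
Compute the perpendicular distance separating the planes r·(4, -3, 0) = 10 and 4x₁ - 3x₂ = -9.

19/5

Both planes have normal n = (4, -3, 0), |n| = 5. Any point on the first plane is at distance |(-9) − 10|/|n| = 19/5 from the second.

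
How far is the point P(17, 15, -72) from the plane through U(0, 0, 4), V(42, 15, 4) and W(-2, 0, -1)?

9/5

UV = (42, 15, 0) and UW = (-2, 0, -5), so a normal is n = UV × UW = (-75, 210, 30).
n = (-75, 210, 30); n·P − 120 = -405; |n| = 225; distance = 405/225 = 9/5.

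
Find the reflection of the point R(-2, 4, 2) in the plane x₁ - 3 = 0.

(8, 4, 2)

n = (1, 0, 0), |n|² = 1, n·R − 3 = -5, so t = -5/1 = -5.
Foot F = R − (-5)·n = (3, 4, 2); the reflection is 2F − R = (8, 4, 2).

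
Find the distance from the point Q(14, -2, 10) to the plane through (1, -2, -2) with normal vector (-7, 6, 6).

The plane has equation n·(r − (1, -2, -2)) = 0, i.e. n·r = -31.
n = (-7, 6, 6); n·P − (-31) = -19; |n| = 11; distance = 19/11.

19/11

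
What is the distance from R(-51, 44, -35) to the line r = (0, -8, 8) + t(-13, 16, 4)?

7√65

Direction vector d = (-13, 16, 4).
AP = (-51, 52, -43); AP·d = 1323, |AP|² = 7154, |d|² = 441.
distance² = |AP|² − (AP·d)²/|d|² = 7154 − 1750329/441 = 3185, so the distance is 7√65.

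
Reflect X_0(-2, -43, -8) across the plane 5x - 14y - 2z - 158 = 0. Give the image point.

With n = (5, -14, -2), the signed offset is (n·X_0 − 158)/|n|² = 450/225 = 2.
X_0' = X_0 − 2t·n = (-2, -43, -8) − 4·(5, -14, -2) = (-22, 13, 0).

(-22, 13, 0)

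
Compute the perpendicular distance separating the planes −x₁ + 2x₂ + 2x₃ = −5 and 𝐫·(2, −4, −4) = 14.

Divide the second equation by -2 to match normals: −x₁ + 2x₂ + 2x₃ = -7.
With common normal n = (−1, 2, 2) (|n| = 3), the distance is |(-5) − (-7)|/|n| = 2/3.

2/3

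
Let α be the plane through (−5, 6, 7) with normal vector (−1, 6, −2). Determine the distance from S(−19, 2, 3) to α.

2/√41

The plane has equation n·(r − (−5, 6, 7)) = 0, i.e. n·r = 27.
Then n·(−19, 2, 3) − 27 = −2.
|n| = √(1 + 36 + 4) = √41, so the distance is |-2|/√41 = 2√41/41.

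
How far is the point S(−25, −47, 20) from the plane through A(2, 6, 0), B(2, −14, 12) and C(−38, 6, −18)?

7/25

AB = (0, −20, 12) and AC = (−40, 0, −18), so a normal is n = AB × AC = (360, −480, −800).
Then n·(−25, −47, 20) − (−2160) = −280.
|n| = √(129600 + 230400 + 640000) = 1000, so the distance is |-280|/1000 = 7/25.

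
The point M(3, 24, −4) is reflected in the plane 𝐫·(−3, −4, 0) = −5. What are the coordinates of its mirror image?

(-21, -8, -4)

n = (−3, −4, 0), |n|² = 25, n·M − (-5) = -100, so t = -100/25 = -4.
Foot F = M − (-4)·n = (−9, 8, −4); the reflection is 2F − M = (−21, −8, −4).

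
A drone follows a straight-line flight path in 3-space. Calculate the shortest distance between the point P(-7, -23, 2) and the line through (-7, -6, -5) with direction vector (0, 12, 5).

Direction vector d = (0, 12, 5).
AP = (0, -17, 7); AP·d = -169, |AP|² = 338, |d|² = 169.
distance² = |AP|² − (AP·d)²/|d|² = 338 − 28561/169 = 169, so the distance is 13.

13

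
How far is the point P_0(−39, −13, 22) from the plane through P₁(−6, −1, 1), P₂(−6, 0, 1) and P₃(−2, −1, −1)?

9√5/5

P₁P₂ = (0, 1, 0) and P₁P₃ = (4, 0, −2), so a normal is n = P₁P₂ × P₁P₃ = (−2, 0, −4).
d = |(-2)·(-39) + (-4)·22 − 8| / √(4 + 0 + 16) = |-18| / (2√5) = 9/√5.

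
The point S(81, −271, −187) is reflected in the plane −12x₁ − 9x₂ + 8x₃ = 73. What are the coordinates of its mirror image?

(1233/17, -4715/17, -3083/17)

n = (−12, −9, 8), |n|² = 289, n·S − 73 = -102, so t = -102/289 = -6/17.
Foot F = S − (-6/17)·n = (1305/17, −4661/17, −3131/17); the reflection is 2F − S = (1233/17, −4715/17, −3083/17).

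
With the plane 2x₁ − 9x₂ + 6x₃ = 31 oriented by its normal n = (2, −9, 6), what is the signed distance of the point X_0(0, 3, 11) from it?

n·X_0 − 31 = 8.
|n| = 11, so the signed distance is 8/11.

8/11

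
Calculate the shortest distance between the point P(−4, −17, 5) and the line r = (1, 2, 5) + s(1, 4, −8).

Direction vector d = (1, 4, −8).
AP = (−5, −19, 0), and AP × d = (152, −40, −1).
|AP × d|² = 24705 and |d|² = 81, so the distance is √(24705/81) = √305.

√305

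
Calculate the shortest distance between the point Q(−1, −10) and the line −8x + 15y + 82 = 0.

d = |(-8)·(-1) + 15·(-10) − (-82)| / √(64 + 225) = |-60|/17 = 60/17.

60/17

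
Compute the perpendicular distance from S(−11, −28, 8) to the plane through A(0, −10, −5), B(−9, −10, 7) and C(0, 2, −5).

1

AB = (−9, 0, 12) and AC = (0, 12, 0), so a normal is n = AB × AC = (−144, 0, −108).
Then n·(−11, −28, 8) − 540 = 180.
|n| = √(20736 + 0 + 11664) = 180, so the distance is |180|/180 = 1.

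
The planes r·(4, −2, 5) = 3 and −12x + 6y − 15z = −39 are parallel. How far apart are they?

Divide the second equation by -3 to match normals: 4x − 2y + 5z = 13.
Both planes have normal n = (4, −2, 5), |n| = 3√5. Any point on the first plane is at distance |13 − 3|/|n| = 10/(3√5) = 2√5/3 from the second.

2√5/3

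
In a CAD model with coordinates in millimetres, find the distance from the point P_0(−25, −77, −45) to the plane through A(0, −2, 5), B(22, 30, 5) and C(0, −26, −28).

AB = (22, 32, 0) and AC = (0, −24, −33), so a normal is n = AB × AC = (−1056, 726, −528).
d = |(-1056)·(-25) + 726·(-77) + (-528)·(-45) − (-4092)| / √(1115136 + 527076 + 278784) = |-1650| / 1386 = 25/21.

25/21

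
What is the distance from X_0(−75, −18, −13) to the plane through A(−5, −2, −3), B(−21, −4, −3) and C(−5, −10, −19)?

AB = (−16, −2, 0) and AC = (0, −8, −16), so a normal is n = AB × AC = (32, −256, 128).
n = (32, −256, 128); n·P − (-32) = 576; |n| = 288; distance = 576/288 = 2.

2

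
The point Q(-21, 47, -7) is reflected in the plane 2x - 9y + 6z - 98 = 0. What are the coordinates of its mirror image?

With n = (2, -9, 6), the signed offset is (n·Q − 98)/|n|² = -605/121 = -5.
Q' = Q − 2t·n = (-21, 47, -7) − (-10)·(2, -9, 6) = (-1, -43, 53).

(-1, -43, 53)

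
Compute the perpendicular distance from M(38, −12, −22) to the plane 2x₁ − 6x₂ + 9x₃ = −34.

16/11

n = (2, −6, 9); n·P − (-34) = -16; |n| = 11; distance = 16/11.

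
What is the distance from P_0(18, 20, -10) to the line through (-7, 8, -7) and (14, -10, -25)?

A direction vector is d = (21, -18, -18).
AP = (25, 12, -3), and AP × d = (-270, 387, -702).
|AP × d|² = 715473 and |d|² = 1089, so the distance is √(715473/1089) = √657 = 3√73.

3√73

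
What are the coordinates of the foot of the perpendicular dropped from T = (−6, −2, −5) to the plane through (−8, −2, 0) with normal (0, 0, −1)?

(-6, -2, 0)

n = (0, 0, −1), |n|² = 1, and n·T − 0 = 5.
t = 5/1 = 5, so the foot is T − t·n = (−6, −2, −5) − 5·(0, 0, −1) = (−6, −2, 0).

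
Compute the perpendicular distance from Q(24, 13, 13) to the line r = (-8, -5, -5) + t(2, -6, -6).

6√38

Direction vector d = (2, -6, -6).
AP = (32, 18, 18), and AP × d = (0, 228, -228).
|AP × d|² = 103968 and |d|² = 76, so the distance is √(103968/76) = √1368 = 6√38.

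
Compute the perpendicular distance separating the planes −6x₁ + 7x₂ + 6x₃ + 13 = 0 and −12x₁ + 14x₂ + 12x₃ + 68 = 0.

Divide the second equation by 2 to match normals: −6x₁ + 7x₂ + 6x₃ = -34.
With common normal n = (−6, 7, 6) (|n| = 11), the distance is |(-13) − (-34)|/|n| = 21/11.

21/11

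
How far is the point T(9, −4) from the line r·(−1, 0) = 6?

15

d = |(-1)·9 + 0·(-4) − 6| / √(1 + 0) = |-15|/1 = 15.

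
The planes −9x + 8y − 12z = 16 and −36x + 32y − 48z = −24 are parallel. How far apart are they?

Divide the second equation by 4 to match normals: −9x + 8y − 12z = -6.
Both planes have normal n = (−9, 8, −12), |n| = 17. Any point on the first plane is at distance |(-6) − 16|/|n| = 22/17 from the second.

22/17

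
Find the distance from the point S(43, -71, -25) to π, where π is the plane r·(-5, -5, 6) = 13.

Normal vector n = (-5, -5, 6), and n·(43, -71, -25) - 13 = -23.
|n| = √(25 + 25 + 36) = √86, so the distance is |-23|/√86 = 23/√86.

23√86/86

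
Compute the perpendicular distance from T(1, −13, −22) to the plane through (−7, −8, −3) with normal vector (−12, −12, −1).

1

The plane has equation n·(r − (−7, −8, −3)) = 0, i.e. n·r = 183.
Then n·(1, −13, −22) − 183 = −17.
|n| = √(144 + 144 + 1) = 17, so the distance is |-17|/17 = 1.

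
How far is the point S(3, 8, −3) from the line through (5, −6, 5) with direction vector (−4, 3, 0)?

2√41

Direction vector d = (−4, 3, 0).
AP = (−2, 14, −8), and AP × d = (24, 32, 50).
|AP × d|² = 4100 and |d|² = 25, so the distance is √(4100/25) = √164 = 2√41.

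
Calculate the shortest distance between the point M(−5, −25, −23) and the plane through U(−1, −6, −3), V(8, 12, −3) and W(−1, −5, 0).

13√46/46

UV = (9, 18, 0) and UW = (0, 1, 3), so a normal is n = UV × UW = (54, −27, 9).
n = (54, −27, 9); n·P − 81 = 117; |n| = 9√46; distance = 117/(9√46) = 13√46/46.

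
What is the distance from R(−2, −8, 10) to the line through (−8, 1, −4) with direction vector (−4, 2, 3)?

Direction vector d = (−4, 2, 3).
AP = (6, −9, 14), and AP × d = (−55, −74, −24).
|AP × d|² = 9077 and |d|² = 29, so the distance is √(9077/29) = √313.

√313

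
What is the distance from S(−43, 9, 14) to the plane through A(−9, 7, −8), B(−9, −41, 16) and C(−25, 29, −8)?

2/7

AB = (0, −48, 24) and AC = (−16, 22, 0), so a normal is n = AB × AC = (−528, −384, −768).
n = (−528, −384, −768); n·P − 8208 = 288; |n| = 1008; distance = 288/1008 = 2/7.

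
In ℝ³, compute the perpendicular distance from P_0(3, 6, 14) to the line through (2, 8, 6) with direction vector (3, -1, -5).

√34

Direction vector d = (3, -1, -5).
AP = (1, -2, 8), and AP × d = (18, 29, 5).
|AP × d|² = 1190 and |d|² = 35, so the distance is √(1190/35) = √34.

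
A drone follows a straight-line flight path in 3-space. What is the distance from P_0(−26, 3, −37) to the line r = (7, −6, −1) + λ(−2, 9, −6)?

9√17

Direction vector d = (−2, 9, −6).
AP = (−33, 9, −36), and AP × d = (270, −126, −279).
|AP × d|² = 166617 and |d|² = 121, so the distance is √(166617/121) = √1377 = 9√17.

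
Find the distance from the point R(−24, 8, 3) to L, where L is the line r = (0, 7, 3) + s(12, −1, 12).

12√2

Direction vector d = (12, −1, 12).
AP = (−24, 1, 0); AP·d = -289, |AP|² = 577, |d|² = 289.
distance² = |AP|² − (AP·d)²/|d|² = 577 − 83521/289 = 288, so the distance is 12√2.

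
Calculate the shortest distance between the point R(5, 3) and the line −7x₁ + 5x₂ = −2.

9√74/37

d = |(-7)·5 + 5·3 − (-2)| / √(49 + 25) = |-18|/√74 = 9√74/37.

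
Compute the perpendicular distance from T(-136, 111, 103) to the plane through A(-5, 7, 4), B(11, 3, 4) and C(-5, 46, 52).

AB = (16, -4, 0) and AC = (0, 39, 48), so a normal is n = AB × AC = (-192, -768, 624).
Then n·(-136, 111, 103) - (-1920) = 7056.
|n| = √(36864 + 589824 + 389376) = 1008, so the distance is |7056|/1008 = 7.

7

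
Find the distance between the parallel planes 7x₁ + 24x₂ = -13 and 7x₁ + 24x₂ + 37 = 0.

Both planes have normal n = (7, 24, 0), |n| = 25. Any point on the first plane is at distance |(-37) − (-13)|/|n| = 24/25 from the second.

24/25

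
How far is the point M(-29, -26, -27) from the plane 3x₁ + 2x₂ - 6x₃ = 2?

n = (3, 2, -6); n·P − 2 = 21; |n| = 7; distance = 21/7 = 3.

3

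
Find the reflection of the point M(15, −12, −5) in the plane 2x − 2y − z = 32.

(3, 0, 1)

n = (2, −2, −1), |n|² = 9, n·M − 32 = 27, so t = 27/9 = 3.
Foot F = M − 3·n = (9, −6, −2); the reflection is 2F − M = (3, 0, 1).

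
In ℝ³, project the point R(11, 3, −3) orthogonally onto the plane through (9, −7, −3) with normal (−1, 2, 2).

(13, -1, -7)

The perpendicular from R has direction n = (−1, 2, 2): r = (11, 3, −3) + μ(−1, 2, 2).
Substitute into the plane: n·(R + μn) = -29 gives -11 + 9μ = -29, so μ = -2.
Foot = (11, 3, −3) + (-2)·(−1, 2, 2) = (13, −1, −7).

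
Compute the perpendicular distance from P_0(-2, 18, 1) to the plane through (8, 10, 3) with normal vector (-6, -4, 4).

The plane has equation n·(r − (8, 10, 3)) = 0, i.e. n·r = -76.
Then n·(-2, 18, 1) - (-76) = 20.
|n| = √(36 + 16 + 16) = 2√17, so the distance is |20|/(2√17) = 10√17/17.

10√17/17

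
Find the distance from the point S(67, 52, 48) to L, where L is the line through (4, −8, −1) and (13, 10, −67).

3√1049

A direction vector is d = (9, 18, −66).
AP = (63, 60, 49); AP·d = -1587, |AP|² = 9970, |d|² = 4761.
distance² = |AP|² − (AP·d)²/|d|² = 9970 − 2518569/4761 = 9441, so the distance is 3√1049.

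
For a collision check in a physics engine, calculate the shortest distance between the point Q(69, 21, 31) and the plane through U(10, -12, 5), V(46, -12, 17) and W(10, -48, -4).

23/13

UV = (36, 0, 12) and UW = (0, -36, -9), so a normal is n = UV × UW = (432, 324, -1296).
Then n·(69, 21, 31) - (-6048) = 2484.
|n| = √(186624 + 104976 + 1679616) = 1404, so the distance is |2484|/1404 = 23/13.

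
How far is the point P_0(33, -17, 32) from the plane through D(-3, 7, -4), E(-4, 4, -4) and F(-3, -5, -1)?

DE = (-1, -3, 0) and DF = (0, -12, 3), so a normal is n = DE × DF = (-9, 3, 12).
d = |(-9)·33 + 3·(-17) + 12·32 − 0| / √(81 + 9 + 144) = |36| / (3√26) = 12/√26.

12/√26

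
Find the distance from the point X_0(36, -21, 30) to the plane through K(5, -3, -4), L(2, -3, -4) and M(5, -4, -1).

2√10

KL = (-3, 0, 0) and KM = (0, -1, 3), so a normal is n = KL × KM = (0, 9, 3).
n = (0, 9, 3); n·P − (-39) = -60; |n| = 3√10; distance = 60/(3√10) = 2√10.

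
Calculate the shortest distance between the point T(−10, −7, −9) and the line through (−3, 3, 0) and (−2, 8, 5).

√26

A direction vector is d = (1, 5, 5).
AP = (−7, −10, −9), and AP × d = (−5, 26, −25).
|AP × d|² = 1326 and |d|² = 51, so the distance is √(1326/51) = √26.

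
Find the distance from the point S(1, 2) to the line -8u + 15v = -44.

66/17

d = |(-8)·1 + 15·2 − (-44)| / √(64 + 225) = |66|/17 = 66/17.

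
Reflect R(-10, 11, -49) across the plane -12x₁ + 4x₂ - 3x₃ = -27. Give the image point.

(38, -5, -37)

n = (-12, 4, -3), |n|² = 169, n·R − (-27) = 338, so t = 338/169 = 2.
Foot F = R − 2·n = (14, 3, -43); the reflection is 2F − R = (38, -5, -37).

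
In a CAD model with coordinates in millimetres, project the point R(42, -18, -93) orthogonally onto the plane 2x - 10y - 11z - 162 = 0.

n = (2, -10, -11), |n|² = 225, and n·R − 162 = 1125.
t = 1125/225 = 5, so the foot is R − t·n = (42, -18, -93) − 5·(2, -10, -11) = (32, 32, -38).

(32, 32, -38)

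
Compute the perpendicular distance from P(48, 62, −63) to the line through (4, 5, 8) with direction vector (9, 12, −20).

√226

Direction vector d = (9, 12, −20).
AP = (44, 57, −71); AP·d = 2500, |AP|² = 10226, |d|² = 625.
distance² = |AP|² − (AP·d)²/|d|² = 10226 − 6250000/625 = 226, so the distance is √226.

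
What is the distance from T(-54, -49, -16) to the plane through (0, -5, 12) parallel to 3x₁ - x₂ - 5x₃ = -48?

22/√35

Parallel planes share the normal n = (3, -1, -5); since (0, -5, 12) lies on the plane, its equation is 3x₁ - x₂ - 5x₃ = -55.
Then n·(-54, -49, -16) - (-55) = 22.
|n| = √(9 + 1 + 25) = √35, so the distance is |22|/√35 = 22√35/35.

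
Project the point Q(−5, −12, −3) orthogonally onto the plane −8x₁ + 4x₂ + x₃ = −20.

(-37/9, -112/9, -28/9)

n = (−8, 4, 1), |n|² = 81, and n·Q − (-20) = 9.
t = 9/81 = 1/9, so the foot is Q − t·n = (−5, −12, −3) − (1/9)·(−8, 4, 1) = (−37/9, −112/9, −28/9).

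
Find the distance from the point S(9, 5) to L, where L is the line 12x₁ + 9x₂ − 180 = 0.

9/5

d = |12·9 + 9·5 − 180| / √(144 + 81) = |-27|/15 = 9/5.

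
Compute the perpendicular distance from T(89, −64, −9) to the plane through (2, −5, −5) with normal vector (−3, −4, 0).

5

The plane has equation n·(r − (2, −5, −5)) = 0, i.e. n·r = 14.
d = |(-3)·89 + (-4)·(-64) − 14| / √(9 + 16 + 0) = |-25| / 5 = 5.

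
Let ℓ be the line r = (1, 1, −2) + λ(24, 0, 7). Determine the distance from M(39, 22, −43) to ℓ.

√2941

Direction vector d = (24, 0, 7).
AP = (38, 21, −41); AP·d = 625, |AP|² = 3566, |d|² = 625.
distance² = |AP|² − (AP·d)²/|d|² = 3566 − 390625/625 = 2941, so the distance is √2941.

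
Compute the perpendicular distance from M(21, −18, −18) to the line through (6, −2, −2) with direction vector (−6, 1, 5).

√179

Direction vector d = (−6, 1, 5).
AP = (15, −16, −16), and AP × d = (−64, 21, −81).
|AP × d|² = 11098 and |d|² = 62, so the distance is √(11098/62) = √179.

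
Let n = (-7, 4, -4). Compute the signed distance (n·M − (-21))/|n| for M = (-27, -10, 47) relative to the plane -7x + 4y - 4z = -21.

n·M − (-21) = -18.
|n| = 9, so the signed distance is -18/9 = -2.

-2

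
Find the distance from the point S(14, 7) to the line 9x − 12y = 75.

11/5

d = |9·14 + (-12)·7 − 75| / √(81 + 144) = |-33|/15 = 11/5.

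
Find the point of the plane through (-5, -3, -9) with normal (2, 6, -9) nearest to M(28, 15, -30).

The perpendicular from M has direction n = (2, 6, -9): r = (28, 15, -30) + t(2, 6, -9).
Substitute into the plane: n·(M + tn) = 53 gives 416 + 121t = 53, so t = -3.
Foot = (28, 15, -30) + (-3)·(2, 6, -9) = (22, -3, -3).

(22, -3, -3)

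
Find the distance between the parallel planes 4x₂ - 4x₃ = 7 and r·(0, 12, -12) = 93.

3√2

Divide the second equation by 3 to match normals: 4x₂ - 4x₃ = 31.
Both planes have normal n = (0, 4, -4), |n| = 4√2. Any point on the first plane is at distance |31 − 7|/|n| = 24/(4√2) = 3√2 from the second.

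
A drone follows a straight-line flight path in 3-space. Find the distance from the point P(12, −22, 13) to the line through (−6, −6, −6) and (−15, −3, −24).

√205

A direction vector is d = (−9, 3, −18).
AP = (18, −16, 19); AP·d = -552, |AP|² = 941, |d|² = 414.
distance² = |AP|² − (AP·d)²/|d|² = 941 − 304704/414 = 205, so the distance is √205.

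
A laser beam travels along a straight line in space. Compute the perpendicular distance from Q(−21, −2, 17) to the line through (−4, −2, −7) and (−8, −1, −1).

√17

A direction vector is d = (−4, 1, 6).
AP = (−17, 0, 24); AP·d = 212, |AP|² = 865, |d|² = 53.
distance² = |AP|² − (AP·d)²/|d|² = 865 − 44944/53 = 17, so the distance is √17.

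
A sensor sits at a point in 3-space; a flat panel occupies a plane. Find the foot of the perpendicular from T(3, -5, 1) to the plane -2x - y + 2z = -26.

(9, -2, -5)

n = (-2, -1, 2), |n|² = 9, and n·T − (-26) = 27.
t = 27/9 = 3, so the foot is T − t·n = (3, -5, 1) − 3·(-2, -1, 2) = (9, -2, -5).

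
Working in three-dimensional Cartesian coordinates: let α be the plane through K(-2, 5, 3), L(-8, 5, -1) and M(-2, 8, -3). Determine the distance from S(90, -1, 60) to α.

7

KL = (-6, 0, -4) and KM = (0, 3, -6), so a normal is n = KL × KM = (12, -36, -18).
d = |12·90 + (-36)·(-1) + (-18)·60 − (-258)| / √(144 + 1296 + 324) = |294| / 42 = 7.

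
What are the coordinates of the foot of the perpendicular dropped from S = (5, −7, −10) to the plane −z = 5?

n = (0, 0, −1), |n|² = 1, and n·S − 5 = 5.
t = 5/1 = 5, so the foot is S − t·n = (5, −7, −10) − 5·(0, 0, −1) = (5, −7, −5).

(5, -7, -5)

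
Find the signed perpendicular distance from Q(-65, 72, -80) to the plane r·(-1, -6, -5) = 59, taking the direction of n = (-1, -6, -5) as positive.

n·Q − 59 = -26.
|n| = √62, so the signed distance is -13√62/31.

-13√62/31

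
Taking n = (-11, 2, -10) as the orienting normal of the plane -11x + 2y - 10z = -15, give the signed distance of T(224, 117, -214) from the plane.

n·T − (-15) = -75.
|n| = 15, so the signed distance is -75/15 = -5.

-5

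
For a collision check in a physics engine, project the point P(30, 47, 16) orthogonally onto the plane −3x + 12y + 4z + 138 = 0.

n = (−3, 12, 4), |n|² = 169, and n·P − (-138) = 676.
t = 676/169 = 4, so the foot is P − t·n = (30, 47, 16) − 4·(−3, 12, 4) = (42, −1, 0).

(42, -1, 0)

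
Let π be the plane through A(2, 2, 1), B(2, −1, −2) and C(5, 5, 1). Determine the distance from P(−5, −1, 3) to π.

2√3/3

AB = (0, −3, −3) and AC = (3, 3, 0), so a normal is n = AB × AC = (9, −9, 9).
n = (9, −9, 9); n·P − 9 = -18; |n| = 9√3; distance = 18/(9√3) = 2/√3.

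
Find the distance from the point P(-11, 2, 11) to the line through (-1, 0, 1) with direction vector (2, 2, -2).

4√6

Direction vector d = (2, 2, -2).
AP = (-10, 2, 10); AP·d = -36, |AP|² = 204, |d|² = 12.
distance² = |AP|² − (AP·d)²/|d|² = 204 − 1296/12 = 96, so the distance is 4√6.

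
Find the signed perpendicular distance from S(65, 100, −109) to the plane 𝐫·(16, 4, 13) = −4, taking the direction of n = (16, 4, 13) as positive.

n·S − (-4) = 27.
|n| = 21, so the signed distance is 27/21 = 9/7.

9/7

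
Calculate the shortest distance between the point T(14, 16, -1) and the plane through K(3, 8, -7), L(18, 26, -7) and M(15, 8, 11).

2/√77

KL = (15, 18, 0) and KM = (12, 0, 18), so a normal is n = KL × KM = (324, -270, -216).
Then n·(14, 16, -1) - 324 = 108.
|n| = √(104976 + 72900 + 46656) = 54√77, so the distance is |108|/(54√77) = 2√77/77.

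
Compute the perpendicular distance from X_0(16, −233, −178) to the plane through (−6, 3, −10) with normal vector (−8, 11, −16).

4

The plane has equation n·(r − (−6, 3, −10)) = 0, i.e. n·r = 241.
n = (−8, 11, −16); n·P − 241 = -84; |n| = 21; distance = 84/21 = 4.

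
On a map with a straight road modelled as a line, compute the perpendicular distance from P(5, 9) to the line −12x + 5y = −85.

70/13

The normal to the line is n = (−12, 5) with |n| = 13.
|n·P − (-85)| = |-15 − (-85)| = 70, so the distance is 70/13.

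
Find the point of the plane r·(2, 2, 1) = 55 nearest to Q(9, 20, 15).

n = (2, 2, 1), |n|² = 9, and n·Q − 55 = 18.
t = 18/9 = 2, so the foot is Q − t·n = (9, 20, 15) − 2·(2, 2, 1) = (5, 16, 13).

(5, 16, 13)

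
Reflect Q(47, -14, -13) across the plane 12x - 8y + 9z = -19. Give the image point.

(-1, 18, -49)

n = (12, -8, 9), |n|² = 289, n·Q − (-19) = 578, so t = 578/289 = 2.
Foot F = Q − 2·n = (23, 2, -31); the reflection is 2F − Q = (-1, 18, -49).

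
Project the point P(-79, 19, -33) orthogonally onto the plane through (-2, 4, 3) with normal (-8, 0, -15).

The perpendicular from P has direction n = (-8, 0, -15): r = (-79, 19, -33) + λ(-8, 0, -15).
Substitute into the plane: n·(P + λn) = -29 gives 1127 + 289λ = -29, so λ = -4.
Foot = (-79, 19, -33) + (-4)·(-8, 0, -15) = (-47, 19, 27).

(-47, 19, 27)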